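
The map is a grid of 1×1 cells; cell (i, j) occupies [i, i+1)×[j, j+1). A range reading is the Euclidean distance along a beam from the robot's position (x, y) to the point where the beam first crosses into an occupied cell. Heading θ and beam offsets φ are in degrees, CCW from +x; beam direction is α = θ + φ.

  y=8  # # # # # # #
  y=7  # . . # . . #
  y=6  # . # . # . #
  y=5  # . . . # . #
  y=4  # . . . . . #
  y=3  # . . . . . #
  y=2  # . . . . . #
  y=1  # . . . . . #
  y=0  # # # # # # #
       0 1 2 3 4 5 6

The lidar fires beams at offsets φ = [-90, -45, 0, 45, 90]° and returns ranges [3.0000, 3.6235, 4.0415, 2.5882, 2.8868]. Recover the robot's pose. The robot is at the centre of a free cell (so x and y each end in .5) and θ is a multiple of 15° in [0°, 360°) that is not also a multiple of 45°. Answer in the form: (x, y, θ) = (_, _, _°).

Enumerate (i+0.5, j+0.5, θ) over the 31 free cells and 16 admissible headings. For each, cast all 5 beams and compare to the given ranges.
  (4.5, 7.5, 15°): beam 1 = 0.5176 ≠ 3.0000 ✗
  (5.5, 2.5, 30°): beam 1 = 1.0000 ≠ 3.0000 ✗
  (5.5, 2.5, 165°): beam 1 = 1.9319 ≠ 3.0000 ✗
  (4.5, 3.5, 345°): beam 1 = 2.5882 ≠ 3.0000 ✗
  …
  (4.5, 3.5, 210°): r_1=3.0000, r_2=3.6235, r_3=4.0415, r_4=2.5882, r_5=2.8868 — all match ✓
Only this pose fits every beam.

(x, y, θ) = (4.5, 3.5, 210°)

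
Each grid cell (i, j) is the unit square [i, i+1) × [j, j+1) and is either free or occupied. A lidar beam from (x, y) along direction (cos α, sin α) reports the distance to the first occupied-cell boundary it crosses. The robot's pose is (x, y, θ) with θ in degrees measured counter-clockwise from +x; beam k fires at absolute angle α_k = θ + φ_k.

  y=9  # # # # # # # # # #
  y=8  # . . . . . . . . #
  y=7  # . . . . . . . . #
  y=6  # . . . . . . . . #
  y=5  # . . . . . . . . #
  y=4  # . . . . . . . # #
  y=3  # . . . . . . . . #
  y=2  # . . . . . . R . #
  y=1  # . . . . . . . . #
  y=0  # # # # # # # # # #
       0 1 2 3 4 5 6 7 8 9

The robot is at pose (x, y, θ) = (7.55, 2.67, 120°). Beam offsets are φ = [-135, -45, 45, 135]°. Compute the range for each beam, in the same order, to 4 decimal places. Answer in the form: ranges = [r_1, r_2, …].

beam 1: φ=-135°, α=345°
  cosα=0.9659 sinα=-0.2588 | (7,2) | tMaxX 0.4659 tMaxY 2.5887 | tΔX 1.0353 tΔY 3.8637
    t=0.4659 [x] (8,2)
    t=1.5012 [x] (9,2) — stop
  → r_1 = 1.5012
beam 2: φ=-45°, α=75°
  cosα=0.2588 sinα=0.9659 | (7,2) | tMaxX 1.7387 tMaxY 0.3416 | tΔX 3.8637 tΔY 1.0353
    t=0.3416 [y] (7,3)
    t=1.3769 [y] (7,4)
    t=1.7387 [x] (8,4) — stop
  → r_2 = 1.7387
beam 3: φ=45°, α=165°
  cosα=-0.9659 sinα=0.2588 | (7,2) | tMaxX 0.5694 tMaxY 1.2750 | tΔX 1.0353 tΔY 3.8637
    t=0.5694 [x] (6,2)
    t=1.2750 [y] (6,3)
    t=1.6047 [x] (5,3)
    t=2.6400 [x] (4,3)
    t=3.6752 [x] (3,3)
    t=4.7105 [x] (2,3)
    t=5.1387 [y] (2,4)
    t=5.7458 [x] (1,4)
    t=6.7811 [x] (0,4) — stop
  → r_3 = 6.7811
beam 4: φ=135°, α=255°
  cosα=-0.2588 sinα=-0.9659 | (7,2) | tMaxX 2.1250 tMaxY 0.6936 | tΔX 3.8637 tΔY 1.0353
    t=0.6936 [y] (7,1)
    t=1.7289 [y] (7,0) — stop
  → r_4 = 1.7289

ranges = [1.5012, 1.7387, 6.7811, 1.7289]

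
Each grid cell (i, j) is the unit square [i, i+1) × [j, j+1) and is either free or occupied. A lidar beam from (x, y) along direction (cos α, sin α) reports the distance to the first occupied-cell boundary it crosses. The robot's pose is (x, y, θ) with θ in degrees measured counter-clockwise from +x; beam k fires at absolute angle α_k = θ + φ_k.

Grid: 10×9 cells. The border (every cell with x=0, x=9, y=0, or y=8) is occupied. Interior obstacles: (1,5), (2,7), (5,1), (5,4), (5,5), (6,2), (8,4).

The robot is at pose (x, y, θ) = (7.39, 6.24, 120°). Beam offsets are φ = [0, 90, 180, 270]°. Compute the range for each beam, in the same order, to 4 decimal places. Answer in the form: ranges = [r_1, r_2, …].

ranges = [2.0323, 1.6050, 1.4318, 1.8591]

beam 1: φ=0°, α=120°
  cosα=-0.5000 sinα=0.8660 | (7,6) | tMaxX 0.7800 tMaxY 0.8776 | tΔX 2.0000 tΔY 1.1547
    t=0.7800 [x] (6,6)
    t=0.8776 [y] (6,7)
    t=2.0323 [y] (6,8) — stop
  → r_1 = 2.0323
beam 2: φ=90°, α=210°
  cosα=-0.8660 sinα=-0.5000 | (7,6) | tMaxX 0.4503 tMaxY 0.4800 | tΔX 1.1547 tΔY 2.0000
    t=0.4503 [x] (6,6)
    t=0.4800 [y] (6,5)
    t=1.6050 [x] (5,5) — stop
  → r_2 = 1.6050
beam 3: φ=180°, α=300°
  cosα=0.5000 sinα=-0.8660 | (7,6) | tMaxX 1.2200 tMaxY 0.2771 | tΔX 2.0000 tΔY 1.1547
    t=0.2771 [y] (7,5)
    t=1.2200 [x] (8,5)
    t=1.4318 [y] (8,4) — stop
  → r_3 = 1.4318
beam 4: φ=270°, α=30°
  cosα=0.8660 sinα=0.5000 | (7,6) | tMaxX 0.7044 tMaxY 1.5200 | tΔX 1.1547 tΔY 2.0000
    t=0.7044 [x] (8,6)
    t=1.5200 [y] (8,7)
    t=1.8591 [x] (9,7) — stop
  → r_4 = 1.8591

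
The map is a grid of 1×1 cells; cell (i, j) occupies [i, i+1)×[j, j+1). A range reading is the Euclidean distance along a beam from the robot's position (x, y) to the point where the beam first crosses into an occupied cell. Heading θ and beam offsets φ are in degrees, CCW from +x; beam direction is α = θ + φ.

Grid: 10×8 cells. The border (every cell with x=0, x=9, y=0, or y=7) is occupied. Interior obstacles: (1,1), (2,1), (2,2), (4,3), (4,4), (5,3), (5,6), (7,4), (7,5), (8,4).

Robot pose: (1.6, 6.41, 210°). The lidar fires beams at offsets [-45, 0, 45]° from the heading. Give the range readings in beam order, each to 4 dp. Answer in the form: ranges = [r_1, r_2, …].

ranges = [0.6212, 0.6928, 2.3182]

beam 1: φ=-45°, α=165°
  dir = (cos 165°, sin 165°) = (-0.9659, 0.2588); from cell (1,6)
  next x-line at t=0.6212, next y-line at t=2.2796; Δt_x=1.0353, Δt_y=3.8637
    x: enter (0,6) at t=0.6212 ← occupied
  → r_1 = 0.6212
beam 2: φ=0°, α=210°
  dir = (cos 210°, sin 210°) = (-0.8660, -0.5000); from cell (1,6)
  next x-line at t=0.6928, next y-line at t=0.8200; Δt_x=1.1547, Δt_y=2.0000
    x: enter (0,6) at t=0.6928 ← occupied
  → r_2 = 0.6928
beam 3: φ=45°, α=255°
  dir = (cos 255°, sin 255°) = (-0.2588, -0.9659); from cell (1,6)
  next x-line at t=2.3182, next y-line at t=0.4245; Δt_x=3.8637, Δt_y=1.0353
    y: enter (1,5) at t=0.4245
    y: enter (1,4) at t=1.4597
    x: enter (0,4) at t=2.3182 ← occupied
  → r_3 = 2.3182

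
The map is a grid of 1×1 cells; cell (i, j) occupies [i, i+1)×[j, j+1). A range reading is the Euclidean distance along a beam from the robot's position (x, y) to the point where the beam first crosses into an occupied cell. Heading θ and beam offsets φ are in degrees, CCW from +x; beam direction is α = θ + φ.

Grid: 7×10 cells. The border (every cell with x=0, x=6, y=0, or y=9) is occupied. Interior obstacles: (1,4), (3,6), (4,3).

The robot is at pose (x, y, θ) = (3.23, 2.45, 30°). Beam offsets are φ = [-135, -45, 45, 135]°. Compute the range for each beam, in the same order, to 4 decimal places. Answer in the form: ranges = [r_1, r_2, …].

ranges = [1.5012, 2.8677, 6.7811, 2.3087]

beam 1: φ=-135°, α=255°
  dir = (cos 255°, sin 255°) = (-0.2588, -0.9659); from cell (3,2)
  next x-line at t=0.8887, next y-line at t=0.4659; Δt_x=3.8637, Δt_y=1.0353
    y: enter (3,1) at t=0.4659
    x: enter (2,1) at t=0.8887
    y: enter (2,0) at t=1.5012 ← occupied
  → r_1 = 1.5012
beam 2: φ=-45°, α=345°
  dir = (cos 345°, sin 345°) = (0.9659, -0.2588); from cell (3,2)
  next x-line at t=0.7972, next y-line at t=1.7387; Δt_x=1.0353, Δt_y=3.8637
    x: enter (4,2) at t=0.7972
    y: enter (4,1) at t=1.7387
    x: enter (5,1) at t=1.8324
    x: enter (6,1) at t=2.8677 ← occupied
  → r_2 = 2.8677
beam 3: φ=45°, α=75°
  dir = (cos 75°, sin 75°) = (0.2588, 0.9659); from cell (3,2)
  next x-line at t=2.9751, next y-line at t=0.5694; Δt_x=3.8637, Δt_y=1.0353
    y: enter (3,3) at t=0.5694
    y: enter (3,4) at t=1.6047
    y: enter (3,5) at t=2.6400
    x: enter (4,5) at t=2.9751
    y: enter (4,6) at t=3.6752
    y: enter (4,7) at t=4.7105
    y: enter (4,8) at t=5.7458
    y: enter (4,9) at t=6.7811 ← occupied
  → r_3 = 6.7811
beam 4: φ=135°, α=165°
  dir = (cos 165°, sin 165°) = (-0.9659, 0.2588); from cell (3,2)
  next x-line at t=0.2381, next y-line at t=2.1250; Δt_x=1.0353, Δt_y=3.8637
    x: enter (2,2) at t=0.2381
    x: enter (1,2) at t=1.2734
    y: enter (1,3) at t=2.1250
    x: enter (0,3) at t=2.3087 ← occupied
  → r_4 = 2.3087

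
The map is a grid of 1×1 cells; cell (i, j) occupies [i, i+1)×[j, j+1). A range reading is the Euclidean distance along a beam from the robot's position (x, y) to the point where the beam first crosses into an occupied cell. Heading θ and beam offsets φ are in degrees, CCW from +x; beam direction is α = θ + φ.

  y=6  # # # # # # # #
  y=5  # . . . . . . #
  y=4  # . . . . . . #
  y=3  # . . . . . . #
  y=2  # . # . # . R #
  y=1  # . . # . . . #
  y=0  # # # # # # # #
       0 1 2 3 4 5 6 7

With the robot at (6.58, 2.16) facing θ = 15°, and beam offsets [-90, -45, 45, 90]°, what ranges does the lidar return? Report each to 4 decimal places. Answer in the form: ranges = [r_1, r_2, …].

beam 1: φ=-90°, α=285°
  d=(0.2588,-0.9659)  start (6,2)  tX=1.6228 tY=0.1656  stride 1/|dx|=3.8637 1/|dy|=1.0353
    cross y-line → (6,1), t=0.1656
    cross y-line → (6,0), t=1.2009 (wall)
  → r_1 = 1.2009
beam 2: φ=-45°, α=330°
  d=(0.8660,-0.5000)  start (6,2)  tX=0.4850 tY=0.3200  stride 1/|dx|=1.1547 1/|dy|=2.0000
    cross y-line → (6,1), t=0.3200
    cross x-line → (7,1), t=0.4850 (wall)
  → r_2 = 0.4850
beam 3: φ=45°, α=60°
  d=(0.5000,0.8660)  start (6,2)  tX=0.8400 tY=0.9699  stride 1/|dx|=2.0000 1/|dy|=1.1547
    cross x-line → (7,2), t=0.8400 (wall)
  → r_3 = 0.8400
beam 4: φ=90°, α=105°
  d=(-0.2588,0.9659)  start (6,2)  tX=2.2409 tY=0.8696  stride 1/|dx|=3.8637 1/|dy|=1.0353
    cross y-line → (6,3), t=0.8696
    cross y-line → (6,4), t=1.9049
    cross x-line → (5,4), t=2.2409
    cross y-line → (5,5), t=2.9402
    cross y-line → (5,6), t=3.9755 (wall)
  → r_4 = 3.9755

ranges = [1.2009, 0.4850, 0.8400, 3.9755]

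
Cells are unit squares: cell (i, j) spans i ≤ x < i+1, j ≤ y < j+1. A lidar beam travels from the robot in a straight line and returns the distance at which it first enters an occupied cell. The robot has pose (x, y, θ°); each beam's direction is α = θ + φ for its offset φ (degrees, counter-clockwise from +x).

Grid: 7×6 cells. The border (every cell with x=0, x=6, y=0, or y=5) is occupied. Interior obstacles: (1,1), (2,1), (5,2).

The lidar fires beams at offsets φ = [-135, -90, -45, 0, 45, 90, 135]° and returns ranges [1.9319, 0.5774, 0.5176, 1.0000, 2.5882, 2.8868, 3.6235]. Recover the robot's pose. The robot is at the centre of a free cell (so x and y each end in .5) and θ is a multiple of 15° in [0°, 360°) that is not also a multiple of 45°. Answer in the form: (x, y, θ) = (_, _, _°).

The pose lattice has 17·16 = 272 candidates. Test each by forward raycasting.
  (4.5, 1.5, 345°): beam 1 = 1.0000 ≠ 1.9319 ✗
  (2.5, 2.5, 285°): beam 1 = 1.7321 ≠ 1.9319 ✗
  (4.5, 2.5, 75°): beam 1 = 1.7321 ≠ 1.9319 ✗
  …
  (3.5, 4.5, 150°): r_1=1.9319, r_2=0.5774, r_3=0.5176, r_4=1.0000, r_5=2.5882, r_6=2.8868, r_7=3.6235 — all match ✓
No second candidate reproduces the full scan.

(x, y, θ) = (3.5, 4.5, 150°)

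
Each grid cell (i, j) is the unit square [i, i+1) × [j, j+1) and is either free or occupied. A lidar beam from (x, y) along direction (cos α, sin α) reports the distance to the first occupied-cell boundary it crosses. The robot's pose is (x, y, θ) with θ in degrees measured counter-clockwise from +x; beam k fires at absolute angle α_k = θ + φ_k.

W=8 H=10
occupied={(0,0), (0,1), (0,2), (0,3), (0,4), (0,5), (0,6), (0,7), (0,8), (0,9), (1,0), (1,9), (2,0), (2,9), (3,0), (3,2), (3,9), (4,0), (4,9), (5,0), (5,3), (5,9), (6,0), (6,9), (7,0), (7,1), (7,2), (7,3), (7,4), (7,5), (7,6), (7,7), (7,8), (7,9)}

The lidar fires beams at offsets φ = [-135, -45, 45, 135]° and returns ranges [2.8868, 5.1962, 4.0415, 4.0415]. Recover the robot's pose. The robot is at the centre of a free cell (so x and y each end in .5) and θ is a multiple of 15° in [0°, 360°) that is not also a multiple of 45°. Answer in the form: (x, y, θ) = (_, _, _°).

Candidates: 46 free-cell centres × 16 headings = 736 poses. Raycast each; keep the one whose scan matches to 4 dp.
  (1.5, 6.5, 240°): beam 1 = 1.9319 ≠ 2.8868 ✗
  (4.5, 6.5, 300°): beam 1 = 3.6235 ≠ 2.8868 ✗
  (2.5, 1.5, 210°): beam 1 = 7.7646 ≠ 2.8868 ✗
  …
  (3.5, 5.5, 345°): r_1=2.8868, r_2=5.1962, r_3=4.0415, r_4=4.0415 — all match ✓
Only this pose fits every beam.

(x, y, θ) = (3.5, 5.5, 345°)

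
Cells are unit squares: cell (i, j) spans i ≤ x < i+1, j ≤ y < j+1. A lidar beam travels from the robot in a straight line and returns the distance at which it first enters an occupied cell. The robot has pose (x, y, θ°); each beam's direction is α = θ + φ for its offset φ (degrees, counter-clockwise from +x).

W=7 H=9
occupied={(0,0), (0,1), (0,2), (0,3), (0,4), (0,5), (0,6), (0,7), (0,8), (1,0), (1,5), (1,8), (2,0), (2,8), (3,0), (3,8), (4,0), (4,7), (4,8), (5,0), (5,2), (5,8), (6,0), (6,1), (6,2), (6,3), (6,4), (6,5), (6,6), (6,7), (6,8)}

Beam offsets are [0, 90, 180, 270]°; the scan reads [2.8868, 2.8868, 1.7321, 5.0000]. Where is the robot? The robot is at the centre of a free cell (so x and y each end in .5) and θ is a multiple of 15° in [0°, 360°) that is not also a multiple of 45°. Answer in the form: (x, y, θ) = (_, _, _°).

(x, y, θ) = (3.5, 3.5, 150°)

Candidates: 32 free-cell centres × 16 headings = 512 poses. Raycast each; keep the one whose scan matches to 4 dp.
  (3.5, 7.5, 120°): beam 1 = 0.5774 ≠ 2.8868 ✗
  (1.5, 7.5, 345°): beam 1 = 4.6587 ≠ 2.8868 ✗
  (5.5, 3.5, 165°): beam 1 = 4.6587 ≠ 2.8868 ✗
  (2.5, 1.5, 15°): beam 1 = 2.5882 ≠ 2.8868 ✗
  …
  (3.5, 3.5, 150°): r_1=2.8868, r_2=2.8868, r_3=1.7321, r_4=5.0000 — all match ✓
Unique over the lattice → pose = (3.5, 3.5, 150°).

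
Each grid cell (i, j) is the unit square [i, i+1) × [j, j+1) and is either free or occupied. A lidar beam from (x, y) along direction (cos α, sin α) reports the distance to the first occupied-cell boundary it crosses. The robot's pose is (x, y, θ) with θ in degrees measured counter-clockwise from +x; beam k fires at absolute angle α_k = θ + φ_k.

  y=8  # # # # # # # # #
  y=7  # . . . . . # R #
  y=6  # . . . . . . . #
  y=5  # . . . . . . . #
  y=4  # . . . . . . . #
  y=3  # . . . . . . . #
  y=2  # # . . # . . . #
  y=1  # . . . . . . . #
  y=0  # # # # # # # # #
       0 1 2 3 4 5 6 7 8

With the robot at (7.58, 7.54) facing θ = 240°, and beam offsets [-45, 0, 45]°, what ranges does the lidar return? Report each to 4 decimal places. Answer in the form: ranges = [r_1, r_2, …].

beam 1: φ=-45°, α=195°
  direction (-0.9659, -0.2588); cell (7,7); t to first gridline: x 0.6005, y 2.0864 (then +1.0353 / +3.8637)
    (6,7) via x @ 0.6005  # hit
  → r_1 = 0.6005
beam 2: φ=0°, α=240°
  direction (-0.5000, -0.8660); cell (7,7); t to first gridline: x 1.1600, y 0.6235 (then +2.0000 / +1.1547)
    (7,6) via y @ 0.6235
    (6,6) via x @ 1.1600
    (6,5) via y @ 1.7782
    (6,4) via y @ 2.9329
    (5,4) via x @ 3.1600
    (5,3) via y @ 4.0876
    (4,3) via x @ 5.1600
    (4,2) via y @ 5.2423  # hit
  → r_2 = 5.2423
beam 3: φ=45°, α=285°
  direction (0.2588, -0.9659); cell (7,7); t to first gridline: x 1.6228, y 0.5590 (then +3.8637 / +1.0353)
    (7,6) via y @ 0.5590
    (7,5) via y @ 1.5943
    (8,5) via x @ 1.6228  # hit
  → r_3 = 1.6228

ranges = [0.6005, 5.2423, 1.6228]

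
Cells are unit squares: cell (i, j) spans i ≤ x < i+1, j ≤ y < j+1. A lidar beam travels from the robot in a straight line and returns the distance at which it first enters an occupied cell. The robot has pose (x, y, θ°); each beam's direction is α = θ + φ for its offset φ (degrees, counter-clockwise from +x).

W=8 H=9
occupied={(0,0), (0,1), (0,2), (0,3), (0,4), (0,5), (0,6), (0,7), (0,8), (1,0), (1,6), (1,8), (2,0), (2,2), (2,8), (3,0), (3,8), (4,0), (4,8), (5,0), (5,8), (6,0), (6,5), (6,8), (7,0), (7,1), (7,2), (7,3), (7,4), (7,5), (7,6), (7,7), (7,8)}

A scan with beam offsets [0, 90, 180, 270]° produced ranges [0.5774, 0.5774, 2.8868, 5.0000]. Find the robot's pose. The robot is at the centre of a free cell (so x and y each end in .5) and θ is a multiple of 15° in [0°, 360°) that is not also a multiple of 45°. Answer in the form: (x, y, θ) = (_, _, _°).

(x, y, θ) = (1.5, 5.5, 120°)

Enumerate (i+0.5, j+0.5, θ) over the 39 free cells and 16 admissible headings. For each, cast all 4 beams and compare to the given ranges.
  (2.5, 5.5, 255°): beam 1 = 4.6587 ≠ 0.5774 ✗
  (4.5, 6.5, 105°): beam 1 = 1.5529 ≠ 0.5774 ✗
  (4.5, 4.5, 165°): beam 1 = 3.6235 ≠ 0.5774 ✗
  …
  (1.5, 5.5, 120°): r_1=0.5774, r_2=0.5774, r_3=2.8868, r_4=5.0000 — all match ✓
Unique over the lattice → pose = (1.5, 5.5, 120°).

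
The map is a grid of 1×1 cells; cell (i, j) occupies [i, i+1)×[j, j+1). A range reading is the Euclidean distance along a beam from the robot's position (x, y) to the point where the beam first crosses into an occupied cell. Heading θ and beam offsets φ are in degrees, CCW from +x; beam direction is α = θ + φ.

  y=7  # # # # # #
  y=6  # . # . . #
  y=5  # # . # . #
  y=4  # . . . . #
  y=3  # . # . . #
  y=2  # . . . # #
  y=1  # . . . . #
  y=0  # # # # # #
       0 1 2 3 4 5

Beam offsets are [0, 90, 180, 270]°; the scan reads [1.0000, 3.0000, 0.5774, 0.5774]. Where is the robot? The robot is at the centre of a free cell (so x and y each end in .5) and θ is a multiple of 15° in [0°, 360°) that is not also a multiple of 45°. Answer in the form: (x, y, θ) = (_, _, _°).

(x, y, θ) = (4.5, 3.5, 60°)

The pose lattice has 19·16 = 304 candidates. Test each by forward raycasting.
  (1.5, 1.5, 300°): beam 1 = 0.5774 ≠ 1.0000 ✗
  (2.5, 4.5, 330°): beam 1 = 2.8868 ≠ 1.0000 ✗
  (3.5, 3.5, 255°): beam 1 = 2.5882 ≠ 1.0000 ✗
  …
  (4.5, 3.5, 60°): r_1=1.0000, r_2=3.0000, r_3=0.5774, r_4=0.5774 — all match ✓
No second candidate reproduces the full scan.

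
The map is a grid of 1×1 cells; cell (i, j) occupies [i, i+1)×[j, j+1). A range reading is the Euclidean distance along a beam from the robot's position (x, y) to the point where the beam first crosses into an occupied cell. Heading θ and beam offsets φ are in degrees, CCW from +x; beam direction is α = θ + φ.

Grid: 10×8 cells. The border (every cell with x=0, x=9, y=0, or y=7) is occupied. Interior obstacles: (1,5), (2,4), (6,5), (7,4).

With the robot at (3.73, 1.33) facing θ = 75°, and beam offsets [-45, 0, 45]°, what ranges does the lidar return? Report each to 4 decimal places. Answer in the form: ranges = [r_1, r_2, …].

ranges = [6.0853, 5.8700, 3.0831]

beam 1: φ=-45°, α=30°
  dir = (cos 30°, sin 30°) = (0.8660, 0.5000); from cell (3,1)
  next x-line at t=0.3118, next y-line at t=1.3400; Δt_x=1.1547, Δt_y=2.0000
    x: enter (4,1) at t=0.3118
    y: enter (4,2) at t=1.3400
    x: enter (5,2) at t=1.4665
    x: enter (6,2) at t=2.6212
    y: enter (6,3) at t=3.3400
    x: enter (7,3) at t=3.7759
    x: enter (8,3) at t=4.9306
    y: enter (8,4) at t=5.3400
    x: enter (9,4) at t=6.0853 ← occupied
  → r_1 = 6.0853
beam 2: φ=0°, α=75°
  dir = (cos 75°, sin 75°) = (0.2588, 0.9659); from cell (3,1)
  next x-line at t=1.0432, next y-line at t=0.6936; Δt_x=3.8637, Δt_y=1.0353
    y: enter (3,2) at t=0.6936
    x: enter (4,2) at t=1.0432
    y: enter (4,3) at t=1.7289
    y: enter (4,4) at t=2.7642
    y: enter (4,5) at t=3.7995
    y: enter (4,6) at t=4.8347
    x: enter (5,6) at t=4.9069
    y: enter (5,7) at t=5.8700 ← occupied
  → r_2 = 5.8700
beam 3: φ=45°, α=120°
  dir = (cos 120°, sin 120°) = (-0.5000, 0.8660); from cell (3,1)
  next x-line at t=1.4600, next y-line at t=0.7736; Δt_x=2.0000, Δt_y=1.1547
    y: enter (3,2) at t=0.7736
    x: enter (2,2) at t=1.4600
    y: enter (2,3) at t=1.9283
    y: enter (2,4) at t=3.0831 ← occupied
  → r_3 = 3.0831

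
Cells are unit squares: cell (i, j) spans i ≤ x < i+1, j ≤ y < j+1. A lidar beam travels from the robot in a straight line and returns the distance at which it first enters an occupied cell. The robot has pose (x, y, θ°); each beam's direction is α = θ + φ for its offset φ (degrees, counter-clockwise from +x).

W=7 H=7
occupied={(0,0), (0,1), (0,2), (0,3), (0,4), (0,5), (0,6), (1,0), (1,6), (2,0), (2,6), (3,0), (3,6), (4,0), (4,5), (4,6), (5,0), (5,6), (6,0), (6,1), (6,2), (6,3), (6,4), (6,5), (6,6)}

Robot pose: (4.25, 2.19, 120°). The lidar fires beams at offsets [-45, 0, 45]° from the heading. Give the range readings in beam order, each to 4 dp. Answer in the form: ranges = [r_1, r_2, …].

beam 1: φ=-45°, α=75°
  direction (0.2588, 0.9659); cell (4,2); t to first gridline: x 2.8978, y 0.8386 (then +3.8637 / +1.0353)
    (4,3) via y @ 0.8386
    (4,4) via y @ 1.8738
    (5,4) via x @ 2.8978
    (5,5) via y @ 2.9091
    (5,6) via y @ 3.9444  # hit
  → r_1 = 3.9444
beam 2: φ=0°, α=120°
  direction (-0.5000, 0.8660); cell (4,2); t to first gridline: x 0.5000, y 0.9353 (then +2.0000 / +1.1547)
    (3,2) via x @ 0.5000
    (3,3) via y @ 0.9353
    (3,4) via y @ 2.0900
    (2,4) via x @ 2.5000
    (2,5) via y @ 3.2447
    (2,6) via y @ 4.3994  # hit
  → r_2 = 4.3994
beam 3: φ=45°, α=165°
  direction (-0.9659, 0.2588); cell (4,2); t to first gridline: x 0.2588, y 3.1296 (then +1.0353 / +3.8637)
    (3,2) via x @ 0.2588
    (2,2) via x @ 1.2941
    (1,2) via x @ 2.3294
    (1,3) via y @ 3.1296
    (0,3) via x @ 3.3646  # hit
  → r_3 = 3.3646

ranges = [3.9444, 4.3994, 3.3646]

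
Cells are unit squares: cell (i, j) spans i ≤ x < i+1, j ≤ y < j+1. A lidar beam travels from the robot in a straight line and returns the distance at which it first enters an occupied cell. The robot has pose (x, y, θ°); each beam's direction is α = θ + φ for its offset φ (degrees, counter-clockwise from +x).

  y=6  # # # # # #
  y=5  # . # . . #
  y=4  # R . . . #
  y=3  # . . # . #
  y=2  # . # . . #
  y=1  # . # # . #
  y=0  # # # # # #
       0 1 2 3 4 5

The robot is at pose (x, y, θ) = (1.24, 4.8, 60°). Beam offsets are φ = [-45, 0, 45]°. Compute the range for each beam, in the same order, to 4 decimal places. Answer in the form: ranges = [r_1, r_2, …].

ranges = [0.7868, 1.3856, 0.9273]

beam 1: φ=-45°, α=15°
  direction (0.9659, 0.2588); cell (1,4); t to first gridline: x 0.7868, y 0.7727 (then +1.0353 / +3.8637)
    (1,5) via y @ 0.7727
    (2,5) via x @ 0.7868  # hit
  → r_1 = 0.7868
beam 2: φ=0°, α=60°
  direction (0.5000, 0.8660); cell (1,4); t to first gridline: x 1.5200, y 0.2309 (then +2.0000 / +1.1547)
    (1,5) via y @ 0.2309
    (1,6) via y @ 1.3856  # hit
  → r_2 = 1.3856
beam 3: φ=45°, α=105°
  direction (-0.2588, 0.9659); cell (1,4); t to first gridline: x 0.9273, y 0.2071 (then +3.8637 / +1.0353)
    (1,5) via y @ 0.2071
    (0,5) via x @ 0.9273  # hit
  → r_3 = 0.9273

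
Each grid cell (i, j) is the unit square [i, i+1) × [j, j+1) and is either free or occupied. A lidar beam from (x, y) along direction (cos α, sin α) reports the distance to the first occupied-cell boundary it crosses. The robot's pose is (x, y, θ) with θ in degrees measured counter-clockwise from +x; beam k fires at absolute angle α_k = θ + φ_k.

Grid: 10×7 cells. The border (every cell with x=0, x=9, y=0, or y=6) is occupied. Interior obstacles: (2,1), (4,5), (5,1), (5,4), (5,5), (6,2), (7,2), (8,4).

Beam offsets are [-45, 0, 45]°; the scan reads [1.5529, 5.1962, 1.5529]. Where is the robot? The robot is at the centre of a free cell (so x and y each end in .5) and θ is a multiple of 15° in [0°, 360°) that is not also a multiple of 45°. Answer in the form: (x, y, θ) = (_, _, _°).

(x, y, θ) = (7.5, 4.5, 210°)

The pose lattice has 32·16 = 512 candidates. Test each by forward raycasting.
  (1.5, 4.5, 330°): beam 1 = 2.5882 ≠ 1.5529 ✗
  (4.5, 4.5, 120°): beam 1 = 0.5176 ≠ 1.5529 ✗
  (3.5, 4.5, 330°): beam 1 = 3.6235 ≠ 1.5529 ✗
  …
  (7.5, 4.5, 210°): r_1=1.5529, r_2=5.1962, r_3=1.5529 — all match ✓
Only this pose fits every beam.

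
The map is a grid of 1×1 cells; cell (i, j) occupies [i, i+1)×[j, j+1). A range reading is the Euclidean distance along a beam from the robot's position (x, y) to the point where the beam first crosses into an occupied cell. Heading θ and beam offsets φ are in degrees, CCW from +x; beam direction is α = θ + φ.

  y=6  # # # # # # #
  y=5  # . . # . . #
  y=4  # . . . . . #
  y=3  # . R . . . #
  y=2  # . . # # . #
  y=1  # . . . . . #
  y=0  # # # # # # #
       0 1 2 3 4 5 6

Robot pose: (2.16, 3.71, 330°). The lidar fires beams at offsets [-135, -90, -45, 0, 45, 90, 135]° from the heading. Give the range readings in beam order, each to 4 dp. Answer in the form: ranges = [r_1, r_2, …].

beam 1: φ=-135°, α=195°
  cosα=-0.9659 sinα=-0.2588 | (2,3) | tMaxX 0.1656 tMaxY 2.7432 | tΔX 1.0353 tΔY 3.8637
    t=0.1656 [x] (1,3)
    t=1.2009 [x] (0,3) — stop
  → r_1 = 1.2009
beam 2: φ=-90°, α=240°
  cosα=-0.5000 sinα=-0.8660 | (2,3) | tMaxX 0.3200 tMaxY 0.8198 | tΔX 2.0000 tΔY 1.1547
    t=0.3200 [x] (1,3)
    t=0.8198 [y] (1,2)
    t=1.9745 [y] (1,1)
    t=2.3200 [x] (0,1) — stop
  → r_2 = 2.3200
beam 3: φ=-45°, α=285°
  cosα=0.2588 sinα=-0.9659 | (2,3) | tMaxX 3.2455 tMaxY 0.7350 | tΔX 3.8637 tΔY 1.0353
    t=0.7350 [y] (2,2)
    t=1.7703 [y] (2,1)
    t=2.8056 [y] (2,0) — stop
  → r_3 = 2.8056
beam 4: φ=0°, α=330°
  cosα=0.8660 sinα=-0.5000 | (2,3) | tMaxX 0.9699 tMaxY 1.4200 | tΔX 1.1547 tΔY 2.0000
    t=0.9699 [x] (3,3)
    t=1.4200 [y] (3,2) — stop
  → r_4 = 1.4200
beam 5: φ=45°, α=15°
  cosα=0.9659 sinα=0.2588 | (2,3) | tMaxX 0.8696 tMaxY 1.1205 | tΔX 1.0353 tΔY 3.8637
    t=0.8696 [x] (3,3)
    t=1.1205 [y] (3,4)
    t=1.9049 [x] (4,4)
    t=2.9402 [x] (5,4)
    t=3.9755 [x] (6,4) — stop
  → r_5 = 3.9755
beam 6: φ=90°, α=60°
  cosα=0.5000 sinα=0.8660 | (2,3) | tMaxX 1.6800 tMaxY 0.3349 | tΔX 2.0000 tΔY 1.1547
    t=0.3349 [y] (2,4)
    t=1.4896 [y] (2,5)
    t=1.6800 [x] (3,5) — stop
  → r_6 = 1.6800
beam 7: φ=135°, α=105°
  cosα=-0.2588 sinα=0.9659 | (2,3) | tMaxX 0.6182 tMaxY 0.3002 | tΔX 3.8637 tΔY 1.0353
    t=0.3002 [y] (2,4)
    t=0.6182 [x] (1,4)
    t=1.3355 [y] (1,5)
    t=2.3708 [y] (1,6) — stop
  → r_7 = 2.3708

ranges = [1.2009, 2.3200, 2.8056, 1.4200, 3.9755, 1.6800, 2.3708]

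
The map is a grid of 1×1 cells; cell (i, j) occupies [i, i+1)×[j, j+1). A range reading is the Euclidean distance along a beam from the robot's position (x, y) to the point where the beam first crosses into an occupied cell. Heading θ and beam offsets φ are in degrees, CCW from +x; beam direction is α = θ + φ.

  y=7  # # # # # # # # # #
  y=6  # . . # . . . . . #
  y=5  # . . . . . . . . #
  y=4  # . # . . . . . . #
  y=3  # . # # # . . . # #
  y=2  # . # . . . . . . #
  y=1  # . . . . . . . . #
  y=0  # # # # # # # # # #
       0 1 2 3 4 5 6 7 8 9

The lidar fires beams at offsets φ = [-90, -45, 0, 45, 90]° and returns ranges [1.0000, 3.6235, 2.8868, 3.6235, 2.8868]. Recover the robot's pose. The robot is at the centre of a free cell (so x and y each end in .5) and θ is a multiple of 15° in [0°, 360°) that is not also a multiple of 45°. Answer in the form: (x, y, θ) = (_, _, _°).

(x, y, θ) = (5.5, 4.5, 330°)

Candidates: 41 free-cell centres × 16 headings = 656 poses. Raycast each; keep the one whose scan matches to 4 dp.
  (2.5, 5.5, 345°): beam 1 = 0.5176 ≠ 1.0000 ✗
  (4.5, 5.5, 255°): beam 1 = 3.6235 ≠ 1.0000 ✗
  (6.5, 3.5, 120°): beam 1 = 2.8868 ≠ 1.0000 ✗
  (4.5, 5.5, 120°): beam 1 = 3.0000 ≠ 1.0000 ✗
  …
  (5.5, 4.5, 330°): r_1=1.0000, r_2=3.6235, r_3=2.8868, r_4=3.6235, r_5=2.8868 — all match ✓
No second candidate reproduces the full scan.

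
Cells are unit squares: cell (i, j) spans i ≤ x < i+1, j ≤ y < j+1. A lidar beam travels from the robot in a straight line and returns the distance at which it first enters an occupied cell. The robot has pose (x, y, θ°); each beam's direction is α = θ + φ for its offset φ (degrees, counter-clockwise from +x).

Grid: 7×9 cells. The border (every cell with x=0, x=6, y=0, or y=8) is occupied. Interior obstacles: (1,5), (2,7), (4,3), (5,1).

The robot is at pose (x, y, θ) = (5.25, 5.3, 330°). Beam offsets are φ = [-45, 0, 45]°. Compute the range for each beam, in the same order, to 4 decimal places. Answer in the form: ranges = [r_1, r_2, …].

ranges = [2.8978, 0.8660, 0.7765]

beam 1: φ=-45°, α=285°
  d=(0.2588,-0.9659)  start (5,5)  tX=2.8978 tY=0.3106  stride 1/|dx|=3.8637 1/|dy|=1.0353
    cross y-line → (5,4), t=0.3106
    cross y-line → (5,3), t=1.3459
    cross y-line → (5,2), t=2.3811
    cross x-line → (6,2), t=2.8978 (wall)
  → r_1 = 2.8978
beam 2: φ=0°, α=330°
  d=(0.8660,-0.5000)  start (5,5)  tX=0.8660 tY=0.6000  stride 1/|dx|=1.1547 1/|dy|=2.0000
    cross y-line → (5,4), t=0.6000
    cross x-line → (6,4), t=0.8660 (wall)
  → r_2 = 0.8660
beam 3: φ=45°, α=15°
  d=(0.9659,0.2588)  start (5,5)  tX=0.7765 tY=2.7046  stride 1/|dx|=1.0353 1/|dy|=3.8637
    cross x-line → (6,5), t=0.7765 (wall)
  → r_3 = 0.7765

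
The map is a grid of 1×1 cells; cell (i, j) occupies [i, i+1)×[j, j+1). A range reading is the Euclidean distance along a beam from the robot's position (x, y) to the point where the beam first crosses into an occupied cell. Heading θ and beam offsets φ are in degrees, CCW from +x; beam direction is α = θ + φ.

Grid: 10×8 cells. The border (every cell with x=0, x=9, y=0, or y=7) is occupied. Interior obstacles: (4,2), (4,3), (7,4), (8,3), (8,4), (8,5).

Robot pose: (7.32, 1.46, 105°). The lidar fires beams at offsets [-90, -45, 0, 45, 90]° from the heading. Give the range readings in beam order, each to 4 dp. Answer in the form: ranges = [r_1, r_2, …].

beam 1: φ=-90°, α=15°
  cosα=0.9659 sinα=0.2588 | (7,1) | tMaxX 0.7040 tMaxY 2.0864 | tΔX 1.0353 tΔY 3.8637
    t=0.7040 [x] (8,1)
    t=1.7393 [x] (9,1) — stop
  → r_1 = 1.7393
beam 2: φ=-45°, α=60°
  cosα=0.5000 sinα=0.8660 | (7,1) | tMaxX 1.3600 tMaxY 0.6235 | tΔX 2.0000 tΔY 1.1547
    t=0.6235 [y] (7,2)
    t=1.3600 [x] (8,2)
    t=1.7782 [y] (8,3) — stop
  → r_2 = 1.7782
beam 3: φ=0°, α=105°
  cosα=-0.2588 sinα=0.9659 | (7,1) | tMaxX 1.2364 tMaxY 0.5590 | tΔX 3.8637 tΔY 1.0353
    t=0.5590 [y] (7,2)
    t=1.2364 [x] (6,2)
    t=1.5943 [y] (6,3)
    t=2.6296 [y] (6,4)
    t=3.6649 [y] (6,5)
    t=4.7002 [y] (6,6)
    t=5.1001 [x] (5,6)
    t=5.7354 [y] (5,7) — stop
  → r_3 = 5.7354
beam 4: φ=45°, α=150°
  cosα=-0.8660 sinα=0.5000 | (7,1) | tMaxX 0.3695 tMaxY 1.0800 | tΔX 1.1547 tΔY 2.0000
    t=0.3695 [x] (6,1)
    t=1.0800 [y] (6,2)
    t=1.5242 [x] (5,2)
    t=2.6789 [x] (4,2) — stop
  → r_4 = 2.6789
beam 5: φ=90°, α=195°
  cosα=-0.9659 sinα=-0.2588 | (7,1) | tMaxX 0.3313 tMaxY 1.7773 | tΔX 1.0353 tΔY 3.8637
    t=0.3313 [x] (6,1)
    t=1.3666 [x] (5,1)
    t=1.7773 [y] (5,0) — stop
  → r_5 = 1.7773

ranges = [1.7393, 1.7782, 5.7354, 2.6789, 1.7773]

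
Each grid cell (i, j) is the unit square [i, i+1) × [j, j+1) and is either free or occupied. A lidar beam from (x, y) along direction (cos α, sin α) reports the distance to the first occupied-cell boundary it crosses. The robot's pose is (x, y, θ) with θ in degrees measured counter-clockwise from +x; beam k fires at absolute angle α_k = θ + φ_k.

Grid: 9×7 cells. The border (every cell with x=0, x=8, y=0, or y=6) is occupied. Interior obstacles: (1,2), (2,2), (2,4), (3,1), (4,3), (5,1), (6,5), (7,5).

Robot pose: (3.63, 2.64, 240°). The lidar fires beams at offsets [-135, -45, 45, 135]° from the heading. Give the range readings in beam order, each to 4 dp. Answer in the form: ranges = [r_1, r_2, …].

ranges = [2.4341, 0.6522, 0.6626, 1.3909]

beam 1: φ=-135°, α=105°
  dir = (cos 105°, sin 105°) = (-0.2588, 0.9659); from cell (3,2)
  next x-line at t=2.4341, next y-line at t=0.3727; Δt_x=3.8637, Δt_y=1.0353
    y: enter (3,3) at t=0.3727
    y: enter (3,4) at t=1.4080
    x: enter (2,4) at t=2.4341 ← occupied
  → r_1 = 2.4341
beam 2: φ=-45°, α=195°
  dir = (cos 195°, sin 195°) = (-0.9659, -0.2588); from cell (3,2)
  next x-line at t=0.6522, next y-line at t=2.4728; Δt_x=1.0353, Δt_y=3.8637
    x: enter (2,2) at t=0.6522 ← occupied
  → r_2 = 0.6522
beam 3: φ=45°, α=285°
  dir = (cos 285°, sin 285°) = (0.2588, -0.9659); from cell (3,2)
  next x-line at t=1.4296, next y-line at t=0.6626; Δt_x=3.8637, Δt_y=1.0353
    y: enter (3,1) at t=0.6626 ← occupied
  → r_3 = 0.6626
beam 4: φ=135°, α=15°
  dir = (cos 15°, sin 15°) = (0.9659, 0.2588); from cell (3,2)
  next x-line at t=0.3831, next y-line at t=1.3909; Δt_x=1.0353, Δt_y=3.8637
    x: enter (4,2) at t=0.3831
    y: enter (4,3) at t=1.3909 ← occupied
  → r_4 = 1.3909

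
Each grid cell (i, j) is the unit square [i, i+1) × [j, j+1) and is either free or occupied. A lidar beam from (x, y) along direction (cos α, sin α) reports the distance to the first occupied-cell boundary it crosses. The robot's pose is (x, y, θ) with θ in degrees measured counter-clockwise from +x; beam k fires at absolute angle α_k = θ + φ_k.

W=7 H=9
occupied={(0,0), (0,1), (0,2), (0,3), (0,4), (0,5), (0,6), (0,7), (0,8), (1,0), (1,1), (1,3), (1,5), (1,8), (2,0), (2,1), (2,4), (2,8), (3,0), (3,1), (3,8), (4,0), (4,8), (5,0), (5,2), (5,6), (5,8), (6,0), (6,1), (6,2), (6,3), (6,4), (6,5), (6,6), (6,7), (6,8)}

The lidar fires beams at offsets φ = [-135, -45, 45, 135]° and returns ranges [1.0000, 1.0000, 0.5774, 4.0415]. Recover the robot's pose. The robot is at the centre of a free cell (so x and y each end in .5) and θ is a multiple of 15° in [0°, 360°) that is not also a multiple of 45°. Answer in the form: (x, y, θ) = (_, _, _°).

(x, y, θ) = (2.5, 2.5, 255°)

Candidates: 27 free-cell centres × 16 headings = 432 poses. Raycast each; keep the one whose scan matches to 4 dp.
  (3.5, 4.5, 195°): beam 1 = 4.0415 ≠ 1.0000 ✗
  (1.5, 7.5, 15°): beam 2 = 5.1962 ≠ 1.0000 ✗
  (4.5, 7.5, 285°): beam 2 = 3.0000 ≠ 1.0000 ✗
  (3.5, 5.5, 105°): beam 1 = 2.8868 ≠ 1.0000 ✗
  (3.5, 4.5, 15°): beam 1 = 2.8868 ≠ 1.0000 ✗
  …
  (2.5, 2.5, 255°): r_1=1.0000, r_2=1.0000, r_3=0.5774, r_4=4.0415 — all match ✓
Unique over the lattice → pose = (2.5, 2.5, 255°).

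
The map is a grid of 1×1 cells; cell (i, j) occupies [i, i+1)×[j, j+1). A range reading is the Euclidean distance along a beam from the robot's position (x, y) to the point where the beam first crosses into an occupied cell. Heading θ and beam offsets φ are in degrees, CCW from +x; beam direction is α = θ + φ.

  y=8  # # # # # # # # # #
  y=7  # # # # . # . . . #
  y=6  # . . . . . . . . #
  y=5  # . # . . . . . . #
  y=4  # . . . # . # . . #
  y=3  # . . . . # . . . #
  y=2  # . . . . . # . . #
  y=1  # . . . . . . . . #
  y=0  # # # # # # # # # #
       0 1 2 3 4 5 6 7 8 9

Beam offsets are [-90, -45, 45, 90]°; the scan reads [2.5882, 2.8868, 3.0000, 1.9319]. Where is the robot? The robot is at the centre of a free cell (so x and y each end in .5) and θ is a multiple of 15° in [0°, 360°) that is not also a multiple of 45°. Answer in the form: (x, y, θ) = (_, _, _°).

(x, y, θ) = (6.5, 5.5, 105°)

The pose lattice has 47·16 = 752 candidates. Test each by forward raycasting.
  (8.5, 2.5, 240°): beam 1 = 2.8868 ≠ 2.5882 ✗
  (1.5, 3.5, 285°): beam 1 = 0.5176 ≠ 2.5882 ✗
  (6.5, 3.5, 300°): beam 1 = 0.5774 ≠ 2.5882 ✗
  (5.5, 2.5, 75°): beam 1 = 0.5176 ≠ 2.5882 ✗
  (4.5, 3.5, 195°): beam 1 = 0.5176 ≠ 2.5882 ✗
  …
  (6.5, 5.5, 105°): r_1=2.5882, r_2=2.8868, r_3=3.0000, r_4=1.9319 — all match ✓
No second candidate reproduces the full scan.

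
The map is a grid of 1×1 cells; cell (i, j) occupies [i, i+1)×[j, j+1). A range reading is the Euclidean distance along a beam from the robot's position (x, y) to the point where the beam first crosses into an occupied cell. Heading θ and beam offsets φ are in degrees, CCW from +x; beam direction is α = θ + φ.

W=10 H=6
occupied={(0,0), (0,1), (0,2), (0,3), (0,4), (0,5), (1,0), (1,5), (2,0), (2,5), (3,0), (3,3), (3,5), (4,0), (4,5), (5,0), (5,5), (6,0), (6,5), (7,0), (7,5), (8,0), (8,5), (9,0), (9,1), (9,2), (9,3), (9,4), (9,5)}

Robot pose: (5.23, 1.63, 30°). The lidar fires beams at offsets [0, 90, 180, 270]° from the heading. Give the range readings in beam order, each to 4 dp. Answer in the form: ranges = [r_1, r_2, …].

ranges = [4.3532, 2.4600, 1.2600, 0.7275]

beam 1: φ=0°, α=30°
  d=(0.8660,0.5000)  start (5,1)  tX=0.8891 tY=0.7400  stride 1/|dx|=1.1547 1/|dy|=2.0000
    cross y-line → (5,2), t=0.7400
    cross x-line → (6,2), t=0.8891
    cross x-line → (7,2), t=2.0438
    cross y-line → (7,3), t=2.7400
    cross x-line → (8,3), t=3.1985
    cross x-line → (9,3), t=4.3532 (wall)
  → r_1 = 4.3532
beam 2: φ=90°, α=120°
  d=(-0.5000,0.8660)  start (5,1)  tX=0.4600 tY=0.4272  stride 1/|dx|=2.0000 1/|dy|=1.1547
    cross y-line → (5,2), t=0.4272
    cross x-line → (4,2), t=0.4600
    cross y-line → (4,3), t=1.5819
    cross x-line → (3,3), t=2.4600 (wall)
  → r_2 = 2.4600
beam 3: φ=180°, α=210°
  d=(-0.8660,-0.5000)  start (5,1)  tX=0.2656 tY=1.2600  stride 1/|dx|=1.1547 1/|dy|=2.0000
    cross x-line → (4,1), t=0.2656
    cross y-line → (4,0), t=1.2600 (wall)
  → r_3 = 1.2600
beam 4: φ=270°, α=300°
  d=(0.5000,-0.8660)  start (5,1)  tX=1.5400 tY=0.7275  stride 1/|dx|=2.0000 1/|dy|=1.1547
    cross y-line → (5,0), t=0.7275 (wall)
  → r_4 = 0.7275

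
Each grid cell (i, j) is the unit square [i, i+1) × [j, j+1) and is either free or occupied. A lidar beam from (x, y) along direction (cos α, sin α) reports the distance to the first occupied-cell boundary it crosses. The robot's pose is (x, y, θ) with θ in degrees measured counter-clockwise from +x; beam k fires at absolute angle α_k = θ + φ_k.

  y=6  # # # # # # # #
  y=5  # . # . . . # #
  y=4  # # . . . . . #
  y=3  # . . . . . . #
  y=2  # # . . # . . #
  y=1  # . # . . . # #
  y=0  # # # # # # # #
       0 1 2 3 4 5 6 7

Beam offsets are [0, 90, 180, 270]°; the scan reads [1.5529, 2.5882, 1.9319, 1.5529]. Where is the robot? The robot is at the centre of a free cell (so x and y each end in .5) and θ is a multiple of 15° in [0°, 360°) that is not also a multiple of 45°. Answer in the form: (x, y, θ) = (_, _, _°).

(x, y, θ) = (5.5, 4.5, 75°)

Enumerate (i+0.5, j+0.5, θ) over the 23 free cells and 16 admissible headings. For each, cast all 4 beams and compare to the given ranges.
  (1.5, 3.5, 150°): beam 1 = 0.5774 ≠ 1.5529 ✗
  (6.5, 2.5, 120°): beam 1 = 4.0415 ≠ 1.5529 ✗
  (6.5, 3.5, 30°): beam 1 = 0.5774 ≠ 1.5529 ✗
  (1.5, 5.5, 15°): beam 1 = 0.5176 ≠ 1.5529 ✗
  …
  (5.5, 4.5, 75°): r_1=1.5529, r_2=2.5882, r_3=1.9319, r_4=1.5529 — all match ✓
Only this pose fits every beam.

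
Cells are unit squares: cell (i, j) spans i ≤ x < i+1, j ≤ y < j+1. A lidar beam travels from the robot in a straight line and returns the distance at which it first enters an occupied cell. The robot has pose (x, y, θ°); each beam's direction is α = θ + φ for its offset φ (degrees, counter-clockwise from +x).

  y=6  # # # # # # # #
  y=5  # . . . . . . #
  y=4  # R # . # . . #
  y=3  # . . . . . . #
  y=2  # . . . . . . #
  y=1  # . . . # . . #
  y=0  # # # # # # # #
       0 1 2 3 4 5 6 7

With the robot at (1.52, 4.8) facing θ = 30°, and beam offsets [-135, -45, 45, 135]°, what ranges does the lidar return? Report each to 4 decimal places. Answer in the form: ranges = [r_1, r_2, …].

beam 1: φ=-135°, α=255°
  direction (-0.2588, -0.9659); cell (1,4); t to first gridline: x 2.0091, y 0.8282 (then +3.8637 / +1.0353)
    (1,3) via y @ 0.8282
    (1,2) via y @ 1.8635
    (0,2) via x @ 2.0091  # hit
  → r_1 = 2.0091
beam 2: φ=-45°, α=345°
  direction (0.9659, -0.2588); cell (1,4); t to first gridline: x 0.4969, y 3.0910 (then +1.0353 / +3.8637)
    (2,4) via x @ 0.4969  # hit
  → r_2 = 0.4969
beam 3: φ=45°, α=75°
  direction (0.2588, 0.9659); cell (1,4); t to first gridline: x 1.8546, y 0.2071 (then +3.8637 / +1.0353)
    (1,5) via y @ 0.2071
    (1,6) via y @ 1.2423  # hit
  → r_3 = 1.2423
beam 4: φ=135°, α=165°
  direction (-0.9659, 0.2588); cell (1,4); t to first gridline: x 0.5383, y 0.7727 (then +1.0353 / +3.8637)
    (0,4) via x @ 0.5383  # hit
  → r_4 = 0.5383

ranges = [2.0091, 0.4969, 1.2423, 0.5383]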